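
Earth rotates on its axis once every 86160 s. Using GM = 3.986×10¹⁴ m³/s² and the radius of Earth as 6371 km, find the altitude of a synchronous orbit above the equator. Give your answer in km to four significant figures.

A synchronous orbit has period T, so by Kepler's third law a = (μT²/4π²)^(1/3).
μT²/4π² = 3.986×10¹⁴ × (8.616×10⁴)² / 39.48 = 7.495×10²² m³.
a = 4.216×10⁷ m = 42163 km.
Altitude h = a − R = 42163 − 6371 = 35792 km.

h_sync ≈ 35790 km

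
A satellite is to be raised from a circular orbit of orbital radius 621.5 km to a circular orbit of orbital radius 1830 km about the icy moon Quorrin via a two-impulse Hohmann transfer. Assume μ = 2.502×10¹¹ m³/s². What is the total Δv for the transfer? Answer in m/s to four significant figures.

Δv_total ≈ 247.2 m/s

r₁ = 621.5 km = 6.215×10⁵ m.
r₂ = 1830 km = 1.830×10⁶ m.
Transfer ellipse a_t = (r₁ + r₂)/2 = 1.226×10⁶ m.
At r₁: circular v_c1 = √(μ/r₁) = 634.5 m/s; transfer-periapsis v_p = √[μ(2/r₁ − 1/a_t)] = 775.3 m/s.
Δv₁ = v_p − v_c1 = 140.8 m/s.
At r₂: circular v_c2 = √(μ/r₂) = 369.8 m/s; transfer-apoapsis v_a = √[μ(2/r₂ − 1/a_t)] = 263.3 m/s.
Δv₂ = v_c2 − v_a = 106.5 m/s.
Total Δv = Δv₁ + Δv₂ = 247.2 m/s.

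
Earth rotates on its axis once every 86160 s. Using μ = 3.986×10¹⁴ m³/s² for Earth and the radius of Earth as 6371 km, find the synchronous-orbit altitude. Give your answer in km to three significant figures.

A synchronous orbit has period T, so by Kepler's third law a = (μT²/4π²)^(1/3).
μT²/4π² = 3.986×10¹⁴ × (8.616×10⁴)² / 39.48 = 7.495×10²² m³.
a = 4.216×10⁷ m = 42163 km.
Altitude h = a − R = 42163 − 6371 = 35792 km.

h_sync ≈ 35800 km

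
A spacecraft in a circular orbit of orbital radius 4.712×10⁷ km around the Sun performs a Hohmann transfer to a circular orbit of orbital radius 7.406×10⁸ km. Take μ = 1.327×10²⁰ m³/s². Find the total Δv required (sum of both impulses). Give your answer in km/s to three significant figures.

Δv_total ≈ 28.5 km/s

r₁ = 4.712×10⁷ km = 4.712×10¹⁰ m.
r₂ = 7.406×10⁸ km = 7.406×10¹¹ m.
Transfer ellipse a_t = (r₁ + r₂)/2 = 3.939×10¹¹ m.
At r₁: circular v_c1 = √(μ/r₁) = 53070 m/s; transfer-perihelion v_p = √[μ(2/r₁ − 1/a_t)] = 72770 m/s.
Δv₁ = v_p − v_c1 = 19700 m/s.
At r₂: circular v_c2 = √(μ/r₂) = 13390 m/s; transfer-aphelion v_a = √[μ(2/r₂ − 1/a_t)] = 4630 m/s.
Δv₂ = v_c2 − v_a = 8756 m/s.
Total Δv = Δv₁ + Δv₂ = 28460 m/s = 28.46 km/s.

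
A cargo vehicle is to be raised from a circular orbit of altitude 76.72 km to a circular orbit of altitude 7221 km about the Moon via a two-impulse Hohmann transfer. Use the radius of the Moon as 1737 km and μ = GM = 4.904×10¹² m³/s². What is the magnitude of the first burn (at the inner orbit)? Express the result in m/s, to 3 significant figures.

Δv ≈ 476 m/s

r₁ = 1737 + 76.72 = 1813.7 km = 1.8137×10⁶ m.
r₂ = 1737 + 7221 = 8958.0 km = 8.9580×10⁶ m.
Transfer ellipse a_t = (r₁ + r₂)/2 = 5.386×10⁶ m.
At r₁: circular v_c1 = √(μ/r₁) = 1644 m/s; transfer-perilune v_p = √[μ(2/r₁ − 1/a_t)] = 2121 m/s.
Δv₁ = v_p − v_c1 = 476.3 m/s.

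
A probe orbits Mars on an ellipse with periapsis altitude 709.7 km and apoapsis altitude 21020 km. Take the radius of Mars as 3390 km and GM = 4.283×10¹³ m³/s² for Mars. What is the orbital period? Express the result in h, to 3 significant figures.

r_p = 3390 + 709.7 = 4099.7 km = 4.0997×10⁶ m.
r_a = 3390 + 21020 = 24410 km = 2.4410×10⁷ m.
Semi-major axis a = (r_p + r_a)/2 = (4099.7 + 24410)/2 = 14255 km = 1.425×10⁷ m.
By Kepler's third law T = 2π√(a³/μ) = 2π × 8.224×10³ = 5.167×10⁴ s.
= 14.35 h.

T ≈ 14.4 h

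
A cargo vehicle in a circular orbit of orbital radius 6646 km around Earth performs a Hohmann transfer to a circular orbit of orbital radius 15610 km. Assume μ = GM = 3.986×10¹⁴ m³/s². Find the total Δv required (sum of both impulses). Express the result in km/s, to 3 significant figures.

r₁ = 6646 km = 6.646×10⁶ m.
r₂ = 15610 km = 1.561×10⁷ m.
Transfer ellipse a_t = (r₁ + r₂)/2 = 1.113×10⁷ m.
At r₁: circular v_c1 = √(μ/r₁) = 7744 m/s; transfer-perigee v_p = √[μ(2/r₁ − 1/a_t)] = 9172 m/s.
Δv₁ = v_p − v_c1 = 1428 m/s.
At r₂: circular v_c2 = √(μ/r₂) = 5053 m/s; transfer-apogee v_a = √[μ(2/r₂ − 1/a_t)] = 3905 m/s.
Δv₂ = v_c2 − v_a = 1148 m/s.
Total Δv = Δv₁ + Δv₂ = 2576 m/s = 2.576 km/s.

Δv_total ≈ 2.58 km/s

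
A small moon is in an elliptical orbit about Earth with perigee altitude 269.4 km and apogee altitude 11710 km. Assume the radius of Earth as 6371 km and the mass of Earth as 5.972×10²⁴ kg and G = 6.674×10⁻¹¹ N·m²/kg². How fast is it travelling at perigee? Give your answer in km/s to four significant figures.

μ = GM = 6.674×10⁻¹¹ × 5.972×10²⁴ = 3.986×10¹⁴ m³/s².
r_p = 6371 + 269.4 = 6640.4 km = 6.6404×10⁶ m.
r_a = 6371 + 11710 = 18081 km = 1.8081×10⁷ m.
Semi-major axis a = (r_p + r_a)/2 = 12361 km = 1.236×10⁷ m.
Vis-viva: v² = μ(2/r − 1/a) = 3.986×10¹⁴ × (3.012×10⁻⁷ − 8.090×10⁻⁸) = 8.780×10⁷ m²/s².
v = 9370 m/s = 9.370 km/s.

v ≈ 9.370 km/s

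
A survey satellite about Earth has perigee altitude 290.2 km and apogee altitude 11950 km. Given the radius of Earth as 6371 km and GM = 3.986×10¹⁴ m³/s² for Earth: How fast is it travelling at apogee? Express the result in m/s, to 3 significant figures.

v ≈ 3410 m/s

r_p = 6371 + 290.2 = 6661.2 km = 6.6612×10⁶ m.
r_a = 6371 + 11950 = 18321 km = 1.8321×10⁷ m.
Semi-major axis a = (r_p + r_a)/2 = 12491 km = 1.249×10⁷ m.
Vis-viva: v² = μ(2/r − 1/a) = 3.986×10¹⁴ × (1.092×10⁻⁷ − 8.006×10⁻⁸) = 1.160×10⁷ m²/s².
v = 3406 m/s.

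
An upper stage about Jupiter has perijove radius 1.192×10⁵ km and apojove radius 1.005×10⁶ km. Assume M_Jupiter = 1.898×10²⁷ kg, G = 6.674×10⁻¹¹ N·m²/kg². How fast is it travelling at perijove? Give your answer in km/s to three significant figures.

v ≈ 43.6 km/s

μ = GM = 6.674×10⁻¹¹ × 1.898×10²⁷ = 1.267×10¹⁷ m³/s².
Semi-major axis a = (r_p + r_a)/2 = 5.6210×10⁵ km = 5.621×10⁸ m.
Vis-viva: v² = μ(2/r − 1/a) = 1.267×10¹⁷ × (1.678×10⁻⁸ − 1.779×10⁻⁹) = 1.900×10⁹ m²/s².
v = 43590 m/s = 43.59 km/s.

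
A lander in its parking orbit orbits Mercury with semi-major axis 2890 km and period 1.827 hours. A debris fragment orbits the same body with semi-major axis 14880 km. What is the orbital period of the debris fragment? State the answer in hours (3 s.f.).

T₂ ≈ 21.3 hours

Kepler's third law: T² ∝ a³, so T₂ = T₁ (a₂/a₁)^(3/2).
a₂/a₁ = 5.149, (a₂/a₁)^(3/2) = 11.68.
T₂ = 1.827 × 11.68 = 21.35 hours.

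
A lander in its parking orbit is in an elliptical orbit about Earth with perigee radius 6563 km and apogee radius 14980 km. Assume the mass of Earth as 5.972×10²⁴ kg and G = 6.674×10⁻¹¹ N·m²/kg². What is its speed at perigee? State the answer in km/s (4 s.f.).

μ = GM = 6.674×10⁻¹¹ × 5.972×10²⁴ = 3.986×10¹⁴ m³/s².
Semi-major axis a = (r_p + r_a)/2 = 10772 km = 1.077×10⁷ m.
Vis-viva: v² = μ(2/r − 1/a) = 3.986×10¹⁴ × (3.047×10⁻⁷ − 9.284×10⁻⁸) = 8.446×10⁷ m²/s².
v = 9190 m/s = 9.190 km/s.

v ≈ 9.190 km/s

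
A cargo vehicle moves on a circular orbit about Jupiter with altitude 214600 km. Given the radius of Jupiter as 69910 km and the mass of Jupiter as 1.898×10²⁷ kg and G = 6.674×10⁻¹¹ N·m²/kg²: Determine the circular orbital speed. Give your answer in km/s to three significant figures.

v ≈ 21.1 km/s

μ = GM = 6.674×10⁻¹¹ × 1.898×10²⁷ = 1.267×10¹⁷ m³/s².
r = 69910 + 214600 = 284510 km = 2.8451×10⁸ m.
For a circular orbit v = √(μ/r) = √(1.267×10¹⁷ / 2.845×10⁸) = √(4.452×10⁸) = 21100 m/s.
That is 21.10 km/s.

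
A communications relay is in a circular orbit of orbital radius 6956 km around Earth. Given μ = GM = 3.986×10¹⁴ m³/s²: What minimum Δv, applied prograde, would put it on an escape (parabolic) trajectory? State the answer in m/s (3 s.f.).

r = 6956 km = 6.956×10⁶ m.
Circular speed v_c = √(μ/r) = 7570 m/s.
Escape speed v_esc = √(2μ/r) = √2 × v_c = 10710 m/s.
Δv = v_esc − v_c = 3136 m/s.

Δv ≈ 3140 m/s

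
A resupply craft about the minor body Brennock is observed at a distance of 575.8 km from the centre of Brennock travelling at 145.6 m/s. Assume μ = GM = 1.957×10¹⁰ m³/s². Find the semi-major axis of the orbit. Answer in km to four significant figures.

a ≈ 418.4 km

r = 5.758×10⁵ m.
Specific orbital energy ε = v²/2 − μ/r = (145.6)²/2 − 1.957×10¹⁰/5.758×10⁵ = -2.339×10⁴ J/kg.
Since ε = −μ/(2a), a = −μ/(2ε) = 4.184×10⁵ m = 418.38 km.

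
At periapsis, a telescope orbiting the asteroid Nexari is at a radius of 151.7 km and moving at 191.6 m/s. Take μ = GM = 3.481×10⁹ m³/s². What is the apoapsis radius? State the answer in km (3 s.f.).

r_p = 1.517×10⁵ m.
Specific energy ε = v²/2 − μ/r = -4.591×10³ J/kg, so a = −μ/(2ε) = 3.791×10⁵ m.
The apsides satisfy r_p + r_a = 2a, so the apoapsis radius is 2a − r_p = 6.065×10⁵ m = 606.47 km.

apoapsis radius ≈ 606 km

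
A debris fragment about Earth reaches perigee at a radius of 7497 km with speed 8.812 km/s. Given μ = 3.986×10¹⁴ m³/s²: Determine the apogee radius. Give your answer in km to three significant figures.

r_p = 7.497×10⁶ m.
Specific energy ε = v²/2 − μ/r = -1.434×10⁷ J/kg, so a = −μ/(2ε) = 1.390×10⁷ m.
The apsides satisfy r_p + r_a = 2a, so the apogee radius is 2a − r_p = 2.029×10⁷ m = 20295 km.

apogee radius ≈ 20300 km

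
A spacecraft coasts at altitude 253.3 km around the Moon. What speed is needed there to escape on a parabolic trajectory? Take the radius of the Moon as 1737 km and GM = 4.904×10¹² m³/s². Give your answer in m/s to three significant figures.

v_esc ≈ 2220 m/s

r = 1737 + 253.3 = 1990.3 km = 1.9903×10⁶ m.
Escape speed v_esc = √(2μ/r) = √(2 × 4.904×10¹² / 1.990×10⁶) = √(4.928×10⁶) = 2220 m/s.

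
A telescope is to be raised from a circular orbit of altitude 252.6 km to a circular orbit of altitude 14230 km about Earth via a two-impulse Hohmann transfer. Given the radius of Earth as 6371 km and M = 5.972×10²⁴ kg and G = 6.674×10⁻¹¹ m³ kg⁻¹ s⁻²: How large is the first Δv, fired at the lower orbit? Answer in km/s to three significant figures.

μ = GM = 6.674×10⁻¹¹ × 5.972×10²⁴ = 3.986×10¹⁴ m³/s².
r₁ = 6371 + 252.6 = 6623.6 km = 6.6236×10⁶ m.
r₂ = 6371 + 14230 = 20601 km = 2.0601×10⁷ m.
Transfer ellipse a_t = (r₁ + r₂)/2 = 1.361×10⁷ m.
At r₁: circular v_c1 = √(μ/r₁) = 7757 m/s; transfer-perigee v_p = √[μ(2/r₁ − 1/a_t)] = 9543 m/s.
Δv₁ = v_p − v_c1 = 1786 m/s.
= 1.786 km/s.

Δv ≈ 1.79 km/s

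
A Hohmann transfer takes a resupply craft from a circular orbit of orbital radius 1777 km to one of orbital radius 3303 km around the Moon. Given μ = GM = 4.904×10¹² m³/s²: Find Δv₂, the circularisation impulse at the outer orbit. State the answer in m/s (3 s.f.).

Δv ≈ 199 m/s

r₁ = 1777 km = 1.777×10⁶ m.
r₂ = 3303 km = 3.303×10⁶ m.
Transfer ellipse a_t = (r₁ + r₂)/2 = 2.540×10⁶ m.
At r₁: circular v_c1 = √(μ/r₁) = 1661 m/s; transfer-perilune v_p = √[μ(2/r₁ − 1/a_t)] = 1894 m/s.
At r₂: circular v_c2 = √(μ/r₂) = 1218 m/s; transfer-apolune v_a = √[μ(2/r₂ − 1/a_t)] = 1019 m/s.
Δv₂ = v_c2 − v_a = 199.3 m/s.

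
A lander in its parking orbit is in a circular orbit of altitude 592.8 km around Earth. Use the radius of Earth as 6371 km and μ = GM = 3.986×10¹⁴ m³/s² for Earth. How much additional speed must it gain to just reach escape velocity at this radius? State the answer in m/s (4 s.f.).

Δv ≈ 3134 m/s

r = 6371 + 592.8 = 6963.8 km = 6.9638×10⁶ m.
Circular speed v_c = √(μ/r) = 7566 m/s.
Escape speed v_esc = √(2μ/r) = √2 × v_c = 10700 m/s.
Δv = v_esc − v_c = 3134 m/s.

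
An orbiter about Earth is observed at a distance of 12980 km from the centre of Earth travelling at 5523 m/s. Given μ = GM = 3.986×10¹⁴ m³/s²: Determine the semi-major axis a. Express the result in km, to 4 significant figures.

r = 1.298×10⁷ m.
Vis-viva rearranged: 1/a = 2/r − v²/μ = 1.541×10⁻⁷ − 7.653×10⁻⁸ = 7.756×10⁻⁸ m⁻¹.
a = 1.289×10⁷ m = 12894 km.

a ≈ 12890 km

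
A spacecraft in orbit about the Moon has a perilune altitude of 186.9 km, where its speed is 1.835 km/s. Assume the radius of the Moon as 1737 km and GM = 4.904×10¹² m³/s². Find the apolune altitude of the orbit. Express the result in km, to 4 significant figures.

apolune altitude ≈ 2006 km

r_p = 1737 + 186.9 = 1923.9 km = 1.924×10⁶ m.
Specific energy ε = v²/2 − μ/r = -8.654×10⁵ J/kg, so a = −μ/(2ε) = 2.833×10⁶ m.
The apsides satisfy r_p + r_a = 2a, so the apolune radius is 2a − r_p = 3.743×10⁶ m = 3743.0 km.
Apolune altitude = 3743.0 − 1737 = 2006.0 km.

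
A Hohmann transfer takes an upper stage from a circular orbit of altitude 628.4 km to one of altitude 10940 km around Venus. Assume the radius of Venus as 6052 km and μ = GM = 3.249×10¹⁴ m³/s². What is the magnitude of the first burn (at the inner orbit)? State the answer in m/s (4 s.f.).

r₁ = 6052 + 628.4 = 6680.4 km = 6.6804×10⁶ m.
r₂ = 6052 + 10940 = 16992 km = 1.6992×10⁷ m.
Transfer ellipse a_t = (r₁ + r₂)/2 = 1.184×10⁷ m.
At r₁: circular v_c1 = √(μ/r₁) = 6974 m/s; transfer-periapsis v_p = √[μ(2/r₁ − 1/a_t)] = 8356 m/s.
Δv₁ = v_p − v_c1 = 1382 m/s.

Δv ≈ 1382 m/s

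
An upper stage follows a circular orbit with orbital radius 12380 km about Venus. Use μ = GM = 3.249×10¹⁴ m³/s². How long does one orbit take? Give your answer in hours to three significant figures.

r = 12380 km = 1.238×10⁷ m.
Kepler's third law: T = 2π√(r³/μ) = 2π√((1.238×10⁷)³ / 3.249×10¹⁴).
r³/μ = 5.840×10⁶ s², so T = 2π × 2.417×10³ = 1.518×10⁴ s.
Converting: 1.518×10⁴ s ÷ 3600 = 4.218 hours.

T ≈ 4.22 hours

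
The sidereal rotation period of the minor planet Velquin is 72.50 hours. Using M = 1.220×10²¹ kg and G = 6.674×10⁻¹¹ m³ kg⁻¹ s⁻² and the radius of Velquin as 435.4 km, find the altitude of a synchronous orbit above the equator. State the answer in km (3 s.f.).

h_sync ≈ 4760 km

μ = GM = 6.674×10⁻¹¹ × 1.220×10²¹ = 8.142×10¹⁰ m³/s².
T = 72.50 hours = 2.610×10⁵ s.
A synchronous orbit has period T, so by Kepler's third law a = (μT²/4π²)^(1/3).
μT²/4π² = 8.142×10¹⁰ × (2.610×10⁵)² / 39.48 = 1.405×10²⁰ m³.
a = 5.199×10⁶ m = 5198.6 km.
Altitude h = a − R = 5198.6 − 435.4 = 4763.2 km.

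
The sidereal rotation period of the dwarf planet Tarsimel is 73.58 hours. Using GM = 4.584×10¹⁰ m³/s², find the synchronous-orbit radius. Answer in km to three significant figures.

r_sync ≈ 4340 km

T = 73.58 hours = 2.649×10⁵ s.
A synchronous orbit has period T, so by Kepler's third law a = (μT²/4π²)^(1/3).
μT²/4π² = 4.584×10¹⁰ × (2.649×10⁵)² / 39.48 = 8.147×10¹⁹ m³.
a = 4.335×10⁶ m = 4335.1 km.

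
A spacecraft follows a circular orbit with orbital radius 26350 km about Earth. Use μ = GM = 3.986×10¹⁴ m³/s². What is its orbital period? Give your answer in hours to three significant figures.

r = 26350 km = 2.635×10⁷ m.
Kepler's third law: T = 2π√(r³/μ) = 2π√((2.635×10⁷)³ / 3.986×10¹⁴).
r³/μ = 4.590×10⁷ s², so T = 2π × 6.775×10³ = 4.257×10⁴ s.
Converting: 4.257×10⁴ s ÷ 3600 = 11.82 hours.

T ≈ 11.8 hours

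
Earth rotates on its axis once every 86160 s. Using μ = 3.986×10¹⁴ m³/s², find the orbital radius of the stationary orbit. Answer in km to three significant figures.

A synchronous orbit has period T, so by Kepler's third law a = (μT²/4π²)^(1/3).
μT²/4π² = 3.986×10¹⁴ × (8.616×10⁴)² / 39.48 = 7.495×10²² m³.
a = 4.216×10⁷ m = 42163 km.

r_sync ≈ 42200 km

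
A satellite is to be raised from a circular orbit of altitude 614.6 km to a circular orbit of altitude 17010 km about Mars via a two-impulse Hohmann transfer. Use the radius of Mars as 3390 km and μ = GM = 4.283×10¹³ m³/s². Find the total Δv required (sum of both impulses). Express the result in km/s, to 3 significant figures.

r₁ = 3390 + 614.6 = 4004.6 km = 4.0046×10⁶ m.
r₂ = 3390 + 17010 = 20400 km = 2.0400×10⁷ m.
Transfer ellipse a_t = (r₁ + r₂)/2 = 1.220×10⁷ m.
At r₁: circular v_c1 = √(μ/r₁) = 3270 m/s; transfer-periapsis v_p = √[μ(2/r₁ − 1/a_t)] = 4229 m/s.
Δv₁ = v_p − v_c1 = 958.2 m/s.
At r₂: circular v_c2 = √(μ/r₂) = 1449 m/s; transfer-apoapsis v_a = √[μ(2/r₂ − 1/a_t)] = 830.1 m/s.
Δv₂ = v_c2 − v_a = 618.9 m/s.
Total Δv = Δv₁ + Δv₂ = 1577 m/s = 1.577 km/s.

Δv_total ≈ 1.58 km/s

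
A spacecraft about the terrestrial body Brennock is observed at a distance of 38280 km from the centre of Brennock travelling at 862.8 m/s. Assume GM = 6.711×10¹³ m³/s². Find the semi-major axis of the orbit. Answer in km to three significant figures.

a ≈ 24300 km

r = 3.828×10⁷ m.
Specific orbital energy ε = v²/2 − μ/r = (862.8)²/2 − 6.711×10¹³/3.828×10⁷ = -1.381×10⁶ J/kg.
Since ε = −μ/(2a), a = −μ/(2ε) = 2.430×10⁷ m = 24299 km.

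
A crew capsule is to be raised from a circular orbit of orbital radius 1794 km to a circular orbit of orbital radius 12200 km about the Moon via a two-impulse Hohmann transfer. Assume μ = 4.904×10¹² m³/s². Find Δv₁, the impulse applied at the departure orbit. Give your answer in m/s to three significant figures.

Δv ≈ 530 m/s

r₁ = 1794 km = 1.794×10⁶ m.
r₂ = 12200 km = 1.220×10⁷ m.
Transfer ellipse a_t = (r₁ + r₂)/2 = 6.997×10⁶ m.
At r₁: circular v_c1 = √(μ/r₁) = 1653 m/s; transfer-perilune v_p = √[μ(2/r₁ − 1/a_t)] = 2183 m/s.
Δv₁ = v_p − v_c1 = 529.8 m/s.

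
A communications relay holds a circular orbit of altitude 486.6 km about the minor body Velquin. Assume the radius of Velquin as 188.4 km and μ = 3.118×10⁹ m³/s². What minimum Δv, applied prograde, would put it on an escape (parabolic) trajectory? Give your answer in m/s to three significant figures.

r = 188.4 + 486.6 = 675.00 km = 6.7500×10⁵ m.
Circular speed v_c = √(μ/r) = 67.97 m/s.
Escape speed v_esc = √(2μ/r) = √2 × v_c = 96.12 m/s.
Δv = v_esc − v_c = 28.15 m/s.

Δv ≈ 28.2 m/s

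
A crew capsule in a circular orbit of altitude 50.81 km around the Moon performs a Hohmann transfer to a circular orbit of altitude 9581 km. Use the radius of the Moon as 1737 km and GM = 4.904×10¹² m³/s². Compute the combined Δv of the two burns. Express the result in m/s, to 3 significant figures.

r₁ = 1737 + 50.81 = 1787.8 km = 1.7878×10⁶ m.
r₂ = 1737 + 9581 = 11318 km = 1.1318×10⁷ m.
Transfer ellipse a_t = (r₁ + r₂)/2 = 6.553×10⁶ m.
At r₁: circular v_c1 = √(μ/r₁) = 1656 m/s; transfer-perilune v_p = √[μ(2/r₁ − 1/a_t)] = 2177 m/s.
Δv₁ = v_p − v_c1 = 520.4 m/s.
At r₂: circular v_c2 = √(μ/r₂) = 658.2 m/s; transfer-apolune v_a = √[μ(2/r₂ − 1/a_t)] = 343.8 m/s.
Δv₂ = v_c2 − v_a = 314.4 m/s.
Total Δv = Δv₁ + Δv₂ = 834.8 m/s.

Δv_total ≈ 835 m/s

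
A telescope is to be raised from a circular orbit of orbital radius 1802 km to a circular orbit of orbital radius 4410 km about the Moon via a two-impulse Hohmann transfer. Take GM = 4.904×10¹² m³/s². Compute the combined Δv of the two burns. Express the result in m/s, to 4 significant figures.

Δv_total ≈ 567.3 m/s

r₁ = 1802 km = 1.802×10⁶ m.
r₂ = 4410 km = 4.410×10⁶ m.
Transfer ellipse a_t = (r₁ + r₂)/2 = 3.106×10⁶ m.
At r₁: circular v_c1 = √(μ/r₁) = 1650 m/s; transfer-perilune v_p = √[μ(2/r₁ − 1/a_t)] = 1966 m/s.
Δv₁ = v_p − v_c1 = 316.0 m/s.
At r₂: circular v_c2 = √(μ/r₂) = 1055 m/s; transfer-apolune v_a = √[μ(2/r₂ − 1/a_t)] = 803.2 m/s.
Δv₂ = v_c2 − v_a = 251.3 m/s.
Total Δv = Δv₁ + Δv₂ = 567.3 m/s.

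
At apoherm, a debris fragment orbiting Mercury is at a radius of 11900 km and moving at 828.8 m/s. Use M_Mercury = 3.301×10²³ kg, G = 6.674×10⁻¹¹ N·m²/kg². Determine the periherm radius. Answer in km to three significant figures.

μ = GM = 6.674×10⁻¹¹ × 3.301×10²³ = 2.203×10¹³ m³/s².
r_a = 1.190×10⁷ m.
Specific energy ε = v²/2 − μ/r = -1.508×10⁶ J/kg, so a = −μ/(2ε) = 7.305×10⁶ m.
The apsides satisfy r_p + r_a = 2a, so the periherm radius is 2a − r_a = 2.711×10⁶ m = 2710.5 km.

periherm radius ≈ 2710 km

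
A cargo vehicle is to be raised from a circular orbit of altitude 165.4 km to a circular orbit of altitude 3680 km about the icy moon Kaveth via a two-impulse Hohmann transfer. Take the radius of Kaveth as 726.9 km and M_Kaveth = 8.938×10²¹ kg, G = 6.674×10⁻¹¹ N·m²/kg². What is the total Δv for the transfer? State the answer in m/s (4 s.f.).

μ = GM = 6.674×10⁻¹¹ × 8.938×10²¹ = 5.965×10¹¹ m³/s².
r₁ = 726.9 + 165.4 = 892.30 km = 8.9230×10⁵ m.
r₂ = 726.9 + 3680 = 4406.9 km = 4.4069×10⁶ m.
Transfer ellipse a_t = (r₁ + r₂)/2 = 2.650×10⁶ m.
At r₁: circular v_c1 = √(μ/r₁) = 817.6 m/s; transfer-periapsis v_p = √[μ(2/r₁ − 1/a_t)] = 1054 m/s.
Δv₁ = v_p − v_c1 = 236.8 m/s.
At r₂: circular v_c2 = √(μ/r₂) = 367.9 m/s; transfer-apoapsis v_a = √[μ(2/r₂ − 1/a_t)] = 213.5 m/s.
Δv₂ = v_c2 − v_a = 154.4 m/s.
Total Δv = Δv₁ + Δv₂ = 391.2 m/s.

Δv_total ≈ 391.2 m/s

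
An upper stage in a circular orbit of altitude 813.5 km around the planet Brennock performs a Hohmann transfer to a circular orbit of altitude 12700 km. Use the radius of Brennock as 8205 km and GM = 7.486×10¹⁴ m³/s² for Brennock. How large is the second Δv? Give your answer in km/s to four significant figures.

r₁ = 8205 + 813.5 = 9018.5 km = 9.0185×10⁶ m.
r₂ = 8205 + 12700 = 20905 km = 2.0905×10⁷ m.
Transfer ellipse a_t = (r₁ + r₂)/2 = 1.496×10⁷ m.
At r₁: circular v_c1 = √(μ/r₁) = 9111 m/s; transfer-periapsis v_p = √[μ(2/r₁ − 1/a_t)] = 10770 m/s.
At r₂: circular v_c2 = √(μ/r₂) = 5984 m/s; transfer-apoapsis v_a = √[μ(2/r₂ − 1/a_t)] = 4646 m/s.
Δv₂ = v_c2 − v_a = 1338 m/s.
= 1.338 km/s.

Δv ≈ 1.338 km/s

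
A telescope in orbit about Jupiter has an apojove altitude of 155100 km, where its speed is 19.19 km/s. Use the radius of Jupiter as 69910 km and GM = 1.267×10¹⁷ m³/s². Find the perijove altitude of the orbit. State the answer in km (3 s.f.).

r_a = 69910 + 155100 = 2.2501×10⁵ km = 2.250×10⁸ m.
Specific energy ε = v²/2 − μ/r = -3.790×10⁸ J/kg, so a = −μ/(2ε) = 1.672×10⁸ m.
The apsides satisfy r_p + r_a = 2a, so the perijove radius is 2a − r_a = 1.093×10⁸ m = 1.0933×10⁵ km.
Perijove altitude = 1.0933×10⁵ − 69910 = 39418 km.

perijove altitude ≈ 39400 km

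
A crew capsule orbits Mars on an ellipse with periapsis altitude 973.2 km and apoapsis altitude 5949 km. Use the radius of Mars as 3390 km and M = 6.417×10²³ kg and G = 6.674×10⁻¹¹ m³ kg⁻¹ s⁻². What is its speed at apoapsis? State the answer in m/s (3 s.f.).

v ≈ 1710 m/s

μ = GM = 6.674×10⁻¹¹ × 6.417×10²³ = 4.283×10¹³ m³/s².
r_p = 3390 + 973.2 = 4363.2 km = 4.3632×10⁶ m.
r_a = 3390 + 5949 = 9339.0 km = 9.3390×10⁶ m.
Semi-major axis a = (r_p + r_a)/2 = 6851.1 km = 6.851×10⁶ m.
Vis-viva: v² = μ(2/r − 1/a) = 4.283×10¹³ × (2.142×10⁻⁷ − 1.460×10⁻⁷) = 2.921×10⁶ m²/s².
v = 1709 m/s.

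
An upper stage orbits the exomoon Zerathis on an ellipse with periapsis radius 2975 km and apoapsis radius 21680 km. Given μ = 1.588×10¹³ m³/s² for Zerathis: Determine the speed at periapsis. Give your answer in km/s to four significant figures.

Semi-major axis a = (r_p + r_a)/2 = 12328 km = 1.233×10⁷ m.
Vis-viva: v² = μ(2/r − 1/a) = 1.588×10¹³ × (6.723×10⁻⁷ − 8.112×10⁻⁸) = 9.387×10⁶ m²/s².
v = 3064 m/s = 3.064 km/s.

v ≈ 3.064 km/s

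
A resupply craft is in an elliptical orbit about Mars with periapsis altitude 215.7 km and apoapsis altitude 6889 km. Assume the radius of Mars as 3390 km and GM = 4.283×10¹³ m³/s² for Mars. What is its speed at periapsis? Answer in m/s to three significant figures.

v ≈ 4190 m/s

r_p = 3390 + 215.7 = 3605.7 km = 3.6057×10⁶ m.
r_a = 3390 + 6889 = 10279 km = 1.0279×10⁷ m.
Semi-major axis a = (r_p + r_a)/2 = 6942.4 km = 6.942×10⁶ m.
Vis-viva: v² = μ(2/r − 1/a) = 4.283×10¹³ × (5.547×10⁻⁷ − 1.440×10⁻⁷) = 1.759×10⁷ m²/s².
v = 4194 m/s.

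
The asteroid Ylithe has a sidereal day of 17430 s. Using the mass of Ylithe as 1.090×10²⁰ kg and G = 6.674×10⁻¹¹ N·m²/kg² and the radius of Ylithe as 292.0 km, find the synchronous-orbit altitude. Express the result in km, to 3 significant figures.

μ = GM = 6.674×10⁻¹¹ × 1.090×10²⁰ = 7.275×10⁹ m³/s².
A synchronous orbit has period T, so by Kepler's third law a = (μT²/4π²)^(1/3).
μT²/4π² = 7.275×10⁹ × (1.743×10⁴)² / 39.48 = 5.598×10¹⁶ m³.
a = 3.825×10⁵ m = 382.55 km.
Altitude h = a − R = 382.55 − 292.0 = 90.545 km.

h_sync ≈ 90.5 km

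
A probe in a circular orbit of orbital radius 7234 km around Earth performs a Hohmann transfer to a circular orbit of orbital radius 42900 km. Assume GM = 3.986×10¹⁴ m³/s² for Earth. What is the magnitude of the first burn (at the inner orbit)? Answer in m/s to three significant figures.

Δv ≈ 2290 m/s

r₁ = 7234 km = 7.234×10⁶ m.
r₂ = 42900 km = 4.290×10⁷ m.
Transfer ellipse a_t = (r₁ + r₂)/2 = 2.507×10⁷ m.
At r₁: circular v_c1 = √(μ/r₁) = 7423 m/s; transfer-perigee v_p = √[μ(2/r₁ − 1/a_t)] = 9711 m/s.
Δv₁ = v_p − v_c1 = 2288 m/s.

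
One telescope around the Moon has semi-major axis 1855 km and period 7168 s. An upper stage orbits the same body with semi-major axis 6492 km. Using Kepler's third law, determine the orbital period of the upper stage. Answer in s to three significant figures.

Kepler's third law: T² ∝ a³, so T₂ = T₁ (a₂/a₁)^(3/2).
a₂/a₁ = 3.500, (a₂/a₁)^(3/2) = 6.547.
T₂ = 7168 × 6.547 = 46930 s.

T₂ ≈ 46900 s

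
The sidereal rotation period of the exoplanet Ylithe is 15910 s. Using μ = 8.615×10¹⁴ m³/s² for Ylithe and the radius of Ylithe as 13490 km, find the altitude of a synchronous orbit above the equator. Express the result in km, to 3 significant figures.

h_sync ≈ 4190 km

A synchronous orbit has period T, so by Kepler's third law a = (μT²/4π²)^(1/3).
μT²/4π² = 8.615×10¹⁴ × (1.591×10⁴)² / 39.48 = 5.524×10²¹ m³.
a = 1.768×10⁷ m = 17677 km.
Altitude h = a − R = 17677 − 13490 = 4187.1 km.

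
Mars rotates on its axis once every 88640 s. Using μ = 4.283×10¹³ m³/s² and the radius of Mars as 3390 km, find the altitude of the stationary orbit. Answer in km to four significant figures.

h_sync ≈ 17040 km

A synchronous orbit has period T, so by Kepler's third law a = (μT²/4π²)^(1/3).
μT²/4π² = 4.283×10¹³ × (8.864×10⁴)² / 39.48 = 8.524×10²¹ m³.
a = 2.043×10⁷ m = 20428 km.
Altitude h = a − R = 20428 − 3390 = 17038 km.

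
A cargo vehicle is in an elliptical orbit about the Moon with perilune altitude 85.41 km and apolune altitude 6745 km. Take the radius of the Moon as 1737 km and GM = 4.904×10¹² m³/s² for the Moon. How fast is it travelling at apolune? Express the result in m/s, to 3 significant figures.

v ≈ 452 m/s

r_p = 1737 + 85.41 = 1822.4 km = 1.8224×10⁶ m.
r_a = 1737 + 6745 = 8482.0 km = 8.4820×10⁶ m.
Semi-major axis a = (r_p + r_a)/2 = 5152.2 km = 5.152×10⁶ m.
Vis-viva: v² = μ(2/r − 1/a) = 4.904×10¹² × (2.358×10⁻⁷ − 1.941×10⁻⁷) = 2.045×10⁵ m²/s².
v = 452.2 m/s.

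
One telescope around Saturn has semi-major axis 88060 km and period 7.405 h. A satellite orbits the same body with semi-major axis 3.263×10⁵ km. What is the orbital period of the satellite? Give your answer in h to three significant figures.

T₂ ≈ 52.8 h

Kepler's third law: T² ∝ a³, so T₂ = T₁ (a₂/a₁)^(3/2).
a₂/a₁ = 3.705, (a₂/a₁)^(3/2) = 7.133.
T₂ = 7.405 × 7.133 = 52.82 h.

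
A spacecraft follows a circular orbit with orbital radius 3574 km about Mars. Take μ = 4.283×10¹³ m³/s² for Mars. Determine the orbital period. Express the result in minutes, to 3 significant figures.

T ≈ 108 minutes

r = 3574 km = 3.574×10⁶ m.
Kepler's third law: T = 2π√(r³/μ) = 2π√((3.574×10⁶)³ / 4.283×10¹³).
r³/μ = 1.066×10⁶ s², so T = 2π × 1.032×10³ = 6.487×10³ s.
Converting: 6.487×10³ s ÷ 60.00 = 108.1 minutes.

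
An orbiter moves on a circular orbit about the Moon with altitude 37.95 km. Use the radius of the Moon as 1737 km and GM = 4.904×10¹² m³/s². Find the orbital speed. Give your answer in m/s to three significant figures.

r = 1737 + 37.95 = 1775.0 km = 1.7750×10⁶ m.
For a circular orbit v = √(μ/r) = √(4.904×10¹² / 1.775×10⁶) = √(2.763×10⁶) = 1662 m/s.

v ≈ 1660 m/s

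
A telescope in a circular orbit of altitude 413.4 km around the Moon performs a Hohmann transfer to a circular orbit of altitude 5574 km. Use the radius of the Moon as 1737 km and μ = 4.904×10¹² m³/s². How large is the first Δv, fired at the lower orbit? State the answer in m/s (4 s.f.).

Δv ≈ 367.2 m/s

r₁ = 1737 + 413.4 = 2150.4 km = 2.1504×10⁶ m.
r₂ = 1737 + 5574 = 7311.0 km = 7.3110×10⁶ m.
Transfer ellipse a_t = (r₁ + r₂)/2 = 4.731×10⁶ m.
At r₁: circular v_c1 = √(μ/r₁) = 1510 m/s; transfer-perilune v_p = √[μ(2/r₁ − 1/a_t)] = 1877 m/s.
Δv₁ = v_p − v_c1 = 367.2 m/s.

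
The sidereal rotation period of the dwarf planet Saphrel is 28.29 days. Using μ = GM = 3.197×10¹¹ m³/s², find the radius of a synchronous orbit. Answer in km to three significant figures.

T = 28.29 days = 2.444×10⁶ s.
A synchronous orbit has period T, so by Kepler's third law a = (μT²/4π²)^(1/3).
μT²/4π² = 3.197×10¹¹ × (2.444×10⁶)² / 39.48 = 4.838×10²² m³.
a = 3.644×10⁷ m = 36438 km.

r_sync ≈ 36400 km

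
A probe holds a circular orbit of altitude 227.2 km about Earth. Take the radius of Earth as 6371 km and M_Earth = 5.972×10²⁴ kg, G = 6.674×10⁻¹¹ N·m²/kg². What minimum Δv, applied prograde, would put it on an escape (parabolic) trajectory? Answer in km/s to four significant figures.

μ = GM = 6.674×10⁻¹¹ × 5.972×10²⁴ = 3.986×10¹⁴ m³/s².
r = 6371 + 227.2 = 6598.2 km = 6.5982×10⁶ m.
Circular speed v_c = √(μ/r) = 7772 m/s.
Escape speed v_esc = √(2μ/r) = √2 × v_c = 10990 m/s.
Δv = v_esc − v_c = 3219 m/s = 3.219 km/s.

Δv ≈ 3.219 km/s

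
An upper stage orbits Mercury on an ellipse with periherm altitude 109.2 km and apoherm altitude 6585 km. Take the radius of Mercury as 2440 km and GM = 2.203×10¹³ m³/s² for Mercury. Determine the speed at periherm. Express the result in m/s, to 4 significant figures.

v ≈ 3671 m/s

r_p = 2440 + 109.2 = 2549.2 km = 2.5492×10⁶ m.
r_a = 2440 + 6585 = 9025.0 km = 9.0250×10⁶ m.
Semi-major axis a = (r_p + r_a)/2 = 5787.1 km = 5.787×10⁶ m.
Vis-viva: v² = μ(2/r − 1/a) = 2.203×10¹³ × (7.846×10⁻⁷ − 1.728×10⁻⁷) = 1.348×10⁷ m²/s².
v = 3671 m/s.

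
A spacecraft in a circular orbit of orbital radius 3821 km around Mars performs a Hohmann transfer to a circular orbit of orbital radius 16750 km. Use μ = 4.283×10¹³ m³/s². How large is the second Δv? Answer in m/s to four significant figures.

r₁ = 3821 km = 3.821×10⁶ m.
r₂ = 16750 km = 1.675×10⁷ m.
Transfer ellipse a_t = (r₁ + r₂)/2 = 1.029×10⁷ m.
At r₁: circular v_c1 = √(μ/r₁) = 3348 m/s; transfer-periapsis v_p = √[μ(2/r₁ − 1/a_t)] = 4272 m/s.
At r₂: circular v_c2 = √(μ/r₂) = 1599 m/s; transfer-apoapsis v_a = √[μ(2/r₂ − 1/a_t)] = 974.6 m/s.
Δv₂ = v_c2 − v_a = 624.4 m/s.

Δv ≈ 624.4 m/s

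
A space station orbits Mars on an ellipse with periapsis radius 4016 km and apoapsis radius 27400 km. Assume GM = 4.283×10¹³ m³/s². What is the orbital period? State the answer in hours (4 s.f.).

T ≈ 16.60 hours

Semi-major axis a = (r_p + r_a)/2 = (4016.0 + 27400)/2 = 15708 km = 1.571×10⁷ m.
By Kepler's third law T = 2π√(a³/μ) = 2π × 9.513×10³ = 5.977×10⁴ s.
= 16.60 hours.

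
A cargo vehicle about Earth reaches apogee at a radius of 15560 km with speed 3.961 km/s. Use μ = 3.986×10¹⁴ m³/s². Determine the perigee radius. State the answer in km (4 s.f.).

perigee radius ≈ 6868 km

r_a = 1.556×10⁷ m.
Specific energy ε = v²/2 − μ/r = -1.777×10⁷ J/kg, so a = −μ/(2ε) = 1.121×10⁷ m.
The apsides satisfy r_p + r_a = 2a, so the perigee radius is 2a − r_a = 6.868×10⁶ m = 6868.3 km.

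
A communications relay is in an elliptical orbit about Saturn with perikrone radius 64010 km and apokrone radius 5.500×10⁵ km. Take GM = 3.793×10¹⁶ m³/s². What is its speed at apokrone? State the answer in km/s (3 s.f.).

Semi-major axis a = (r_p + r_a)/2 = 3.0700×10⁵ km = 3.070×10⁸ m.
Vis-viva: v² = μ(2/r − 1/a) = 3.793×10¹⁶ × (3.636×10⁻⁹ − 3.257×10⁻⁹) = 1.438×10⁷ m²/s².
v = 3792 m/s = 3.792 km/s.

v ≈ 3.79 km/s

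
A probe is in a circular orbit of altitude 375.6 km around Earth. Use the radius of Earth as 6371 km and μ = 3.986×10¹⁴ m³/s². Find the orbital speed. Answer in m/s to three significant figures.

r = 6371 + 375.6 = 6746.6 km = 6.7466×10⁶ m.
For a circular orbit v = √(μ/r) = √(3.986×10¹⁴ / 6.747×10⁶) = √(5.908×10⁷) = 7686 m/s.

v ≈ 7690 m/s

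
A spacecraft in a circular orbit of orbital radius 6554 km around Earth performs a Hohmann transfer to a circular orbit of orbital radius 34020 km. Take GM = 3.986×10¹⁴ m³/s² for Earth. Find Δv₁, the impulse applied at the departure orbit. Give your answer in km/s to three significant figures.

r₁ = 6554 km = 6.554×10⁶ m.
r₂ = 34020 km = 3.402×10⁷ m.
Transfer ellipse a_t = (r₁ + r₂)/2 = 2.029×10⁷ m.
At r₁: circular v_c1 = √(μ/r₁) = 7799 m/s; transfer-perigee v_p = √[μ(2/r₁ − 1/a_t)] = 10100 m/s.
Δv₁ = v_p − v_c1 = 2300 m/s.
= 2.300 km/s.

Δv ≈ 2.30 km/s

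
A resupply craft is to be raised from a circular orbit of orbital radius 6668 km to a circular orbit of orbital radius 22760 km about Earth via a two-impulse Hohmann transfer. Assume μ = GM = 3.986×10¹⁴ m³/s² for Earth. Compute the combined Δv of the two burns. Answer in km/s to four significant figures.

Δv_total ≈ 3.252 km/s

r₁ = 6668 km = 6.668×10⁶ m.
r₂ = 22760 km = 2.276×10⁷ m.
Transfer ellipse a_t = (r₁ + r₂)/2 = 1.471×10⁷ m.
At r₁: circular v_c1 = √(μ/r₁) = 7732 m/s; transfer-perigee v_p = √[μ(2/r₁ − 1/a_t)] = 9616 m/s.
Δv₁ = v_p − v_c1 = 1884 m/s.
At r₂: circular v_c2 = √(μ/r₂) = 4185 m/s; transfer-apogee v_a = √[μ(2/r₂ − 1/a_t)] = 2817 m/s.
Δv₂ = v_c2 − v_a = 1368 m/s.
Total Δv = Δv₁ + Δv₂ = 3252 m/s = 3.252 km/s.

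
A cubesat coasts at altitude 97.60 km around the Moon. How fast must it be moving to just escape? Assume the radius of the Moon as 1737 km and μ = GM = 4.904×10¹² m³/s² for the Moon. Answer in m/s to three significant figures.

r = 1737 + 97.60 = 1834.6 km = 1.8346×10⁶ m.
Escape speed v_esc = √(2μ/r) = √(2 × 4.904×10¹² / 1.835×10⁶) = √(5.346×10⁶) = 2312 m/s.

v_esc ≈ 2310 m/s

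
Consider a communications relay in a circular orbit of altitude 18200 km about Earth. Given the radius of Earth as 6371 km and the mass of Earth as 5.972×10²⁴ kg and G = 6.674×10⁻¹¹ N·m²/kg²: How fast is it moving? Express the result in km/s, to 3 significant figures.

μ = GM = 6.674×10⁻¹¹ × 5.972×10²⁴ = 3.986×10¹⁴ m³/s².
r = 6371 + 18200 = 24571 km = 2.4571×10⁷ m.
For a circular orbit v = √(μ/r) = √(3.986×10¹⁴ / 2.457×10⁷) = √(1.622×10⁷) = 4028 m/s.
That is 4.028 km/s.

v ≈ 4.03 km/s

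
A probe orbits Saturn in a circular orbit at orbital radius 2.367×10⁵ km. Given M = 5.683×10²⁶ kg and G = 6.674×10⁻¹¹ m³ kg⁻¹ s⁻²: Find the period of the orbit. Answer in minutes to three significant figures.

T ≈ 1960 minutes

μ = GM = 6.674×10⁻¹¹ × 5.683×10²⁶ = 3.793×10¹⁶ m³/s².
r = 2.367×10⁵ km = 2.367×10⁸ m.
Kepler's third law: T = 2π√(r³/μ) = 2π√((2.367×10⁸)³ / 3.793×10¹⁶).
r³/μ = 3.496×10⁸ s², so T = 2π × 1.870×10⁴ = 1.175×10⁵ s.
Converting: 1.175×10⁵ s ÷ 60.00 = 1958 minutes.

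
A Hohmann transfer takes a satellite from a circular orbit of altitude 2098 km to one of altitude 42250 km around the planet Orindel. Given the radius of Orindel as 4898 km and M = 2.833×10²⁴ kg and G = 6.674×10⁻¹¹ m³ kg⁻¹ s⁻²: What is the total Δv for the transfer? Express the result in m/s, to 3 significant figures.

μ = GM = 6.674×10⁻¹¹ × 2.833×10²⁴ = 1.891×10¹⁴ m³/s².
r₁ = 4898 + 2098 = 6996.0 km = 6.9960×10⁶ m.
r₂ = 4898 + 42250 = 47148 km = 4.7148×10⁷ m.
Transfer ellipse a_t = (r₁ + r₂)/2 = 2.707×10⁷ m.
At r₁: circular v_c1 = √(μ/r₁) = 5199 m/s; transfer-periapsis v_p = √[μ(2/r₁ − 1/a_t)] = 6861 m/s.
Δv₁ = v_p − v_c1 = 1662 m/s.
At r₂: circular v_c2 = √(μ/r₂) = 2003 m/s; transfer-apoapsis v_a = √[μ(2/r₂ − 1/a_t)] = 1018 m/s.
Δv₂ = v_c2 − v_a = 984.6 m/s.
Total Δv = Δv₁ + Δv₂ = 2647 m/s.

Δv_total ≈ 2650 m/s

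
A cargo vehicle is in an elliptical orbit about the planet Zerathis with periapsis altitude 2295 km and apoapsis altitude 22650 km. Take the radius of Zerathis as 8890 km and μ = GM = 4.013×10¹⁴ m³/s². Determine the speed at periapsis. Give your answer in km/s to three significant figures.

v ≈ 7.28 km/s

r_p = 8890 + 2295 = 11185 km = 1.1185×10⁷ m.
r_a = 8890 + 22650 = 31540 km = 3.1540×10⁷ m.
Semi-major axis a = (r_p + r_a)/2 = 21362 km = 2.136×10⁷ m.
Vis-viva: v² = μ(2/r − 1/a) = 4.013×10¹⁴ × (1.788×10⁻⁷ − 4.681×10⁻⁸) = 5.297×10⁷ m²/s².
v = 7278 m/s = 7.278 km/s.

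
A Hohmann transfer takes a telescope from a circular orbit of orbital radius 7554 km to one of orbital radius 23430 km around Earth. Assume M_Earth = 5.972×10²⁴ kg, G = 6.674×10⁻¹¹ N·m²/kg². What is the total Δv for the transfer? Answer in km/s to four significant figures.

μ = GM = 6.674×10⁻¹¹ × 5.972×10²⁴ = 3.986×10¹⁴ m³/s².
r₁ = 7554 km = 7.554×10⁶ m.
r₂ = 23430 km = 2.343×10⁷ m.
Transfer ellipse a_t = (r₁ + r₂)/2 = 1.549×10⁷ m.
At r₁: circular v_c1 = √(μ/r₁) = 7264 m/s; transfer-perigee v_p = √[μ(2/r₁ − 1/a_t)] = 8933 m/s.
Δv₁ = v_p − v_c1 = 1669 m/s.
At r₂: circular v_c2 = √(μ/r₂) = 4124 m/s; transfer-apogee v_a = √[μ(2/r₂ − 1/a_t)] = 2880 m/s.
Δv₂ = v_c2 − v_a = 1244 m/s.
Total Δv = Δv₁ + Δv₂ = 2914 m/s = 2.914 km/s.

Δv_total ≈ 2.914 km/s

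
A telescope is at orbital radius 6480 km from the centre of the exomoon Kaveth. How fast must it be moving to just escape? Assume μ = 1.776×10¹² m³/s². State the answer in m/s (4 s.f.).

r = 6480 km = 6.480×10⁶ m.
Escape speed v_esc = √(2μ/r) = √(2 × 1.776×10¹² / 6.480×10⁶) = √(5.481×10⁵) = 740.4 m/s.

v_esc ≈ 740.4 m/s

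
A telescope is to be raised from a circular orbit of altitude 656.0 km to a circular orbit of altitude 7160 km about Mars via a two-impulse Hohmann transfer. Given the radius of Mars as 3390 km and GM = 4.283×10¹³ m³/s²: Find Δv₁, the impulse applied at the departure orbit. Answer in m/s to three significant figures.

r₁ = 3390 + 656.0 = 4046.0 km = 4.0460×10⁶ m.
r₂ = 3390 + 7160 = 10550 km = 1.0550×10⁷ m.
Transfer ellipse a_t = (r₁ + r₂)/2 = 7.298×10⁶ m.
At r₁: circular v_c1 = √(μ/r₁) = 3254 m/s; transfer-periapsis v_p = √[μ(2/r₁ − 1/a_t)] = 3912 m/s.
Δv₁ = v_p − v_c1 = 658.3 m/s.

Δv ≈ 658 m/s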